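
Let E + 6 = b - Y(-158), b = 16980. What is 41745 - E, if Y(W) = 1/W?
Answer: 3913817/158 ≈ 24771.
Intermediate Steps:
E = 2681893/158 (E = -6 + (16980 - 1/(-158)) = -6 + (16980 - 1*(-1/158)) = -6 + (16980 + 1/158) = -6 + 2682841/158 = 2681893/158 ≈ 16974.)
41745 - E = 41745 - 1*2681893/158 = 41745 - 2681893/158 = 3913817/158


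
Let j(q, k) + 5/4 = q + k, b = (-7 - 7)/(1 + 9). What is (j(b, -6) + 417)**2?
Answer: 66699889/400 ≈ 1.6675e+5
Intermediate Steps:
b = -7/5 (b = -14/10 = -14*1/10 = -7/5 ≈ -1.4000)
j(q, k) = -5/4 + k + q (j(q, k) = -5/4 + (q + k) = -5/4 + (k + q) = -5/4 + k + q)
(j(b, -6) + 417)**2 = ((-5/4 - 6 - 7/5) + 417)**2 = (-173/20 + 417)**2 = (8167/20)**2 = 66699889/400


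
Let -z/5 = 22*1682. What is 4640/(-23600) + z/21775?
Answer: -2233754/256945 ≈ -8.6935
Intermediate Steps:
z = -185020 (z = -110*1682 = -5*37004 = -185020)
4640/(-23600) + z/21775 = 4640/(-23600) - 185020/21775 = 4640*(-1/23600) - 185020*1/21775 = -58/295 - 37004/4355 = -2233754/256945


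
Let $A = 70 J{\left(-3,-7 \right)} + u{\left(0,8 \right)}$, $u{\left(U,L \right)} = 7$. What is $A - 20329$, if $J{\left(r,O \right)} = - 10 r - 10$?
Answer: $-18922$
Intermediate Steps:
$J{\left(r,O \right)} = -10 - 10 r$
$A = 1407$ ($A = 70 \left(-10 - -30\right) + 7 = 70 \left(-10 + 30\right) + 7 = 70 \cdot 20 + 7 = 1400 + 7 = 1407$)
$A - 20329 = 1407 - 20329 = -18922$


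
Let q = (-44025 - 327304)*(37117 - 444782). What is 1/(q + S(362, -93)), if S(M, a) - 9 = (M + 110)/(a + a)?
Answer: 93/14078138821606 ≈ 6.6060e-12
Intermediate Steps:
S(M, a) = 9 + (110 + M)/(2*a) (S(M, a) = 9 + (M + 110)/(a + a) = 9 + (110 + M)/((2*a)) = 9 + (110 + M)*(1/(2*a)) = 9 + (110 + M)/(2*a))
q = 151377836785 (q = -371329*(-407665) = 151377836785)
1/(q + S(362, -93)) = 1/(151377836785 + (½)*(110 + 362 + 18*(-93))/(-93)) = 1/(151377836785 + (½)*(-1/93)*(110 + 362 - 1674)) = 1/(151377836785 + (½)*(-1/93)*(-1202)) = 1/(151377836785 + 601/93) = 1/(14078138821606/93) = 93/14078138821606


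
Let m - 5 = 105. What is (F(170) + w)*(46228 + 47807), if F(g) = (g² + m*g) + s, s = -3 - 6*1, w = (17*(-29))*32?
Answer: 2991723525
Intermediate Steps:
m = 110 (m = 5 + 105 = 110)
w = -15776 (w = -493*32 = -15776)
s = -9 (s = -3 - 6 = -9)
F(g) = -9 + g² + 110*g (F(g) = (g² + 110*g) - 9 = -9 + g² + 110*g)
(F(170) + w)*(46228 + 47807) = ((-9 + 170² + 110*170) - 15776)*(46228 + 47807) = ((-9 + 28900 + 18700) - 15776)*94035 = (47591 - 15776)*94035 = 31815*94035 = 2991723525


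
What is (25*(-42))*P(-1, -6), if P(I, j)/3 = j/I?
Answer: -18900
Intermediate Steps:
P(I, j) = 3*j/I (P(I, j) = 3*(j/I) = 3*j/I)
(25*(-42))*P(-1, -6) = (25*(-42))*(3*(-6)/(-1)) = -3150*(-6)*(-1) = -1050*18 = -18900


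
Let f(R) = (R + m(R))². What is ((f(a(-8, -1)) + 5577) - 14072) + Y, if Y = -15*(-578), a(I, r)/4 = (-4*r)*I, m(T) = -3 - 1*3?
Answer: 18131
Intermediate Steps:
m(T) = -6 (m(T) = -3 - 3 = -6)
a(I, r) = -16*I*r (a(I, r) = 4*((-4*r)*I) = 4*(-4*I*r) = -16*I*r)
f(R) = (-6 + R)² (f(R) = (R - 6)² = (-6 + R)²)
Y = 8670
((f(a(-8, -1)) + 5577) - 14072) + Y = (((-6 - 16*(-8)*(-1))² + 5577) - 14072) + 8670 = (((-6 - 128)² + 5577) - 14072) + 8670 = (((-134)² + 5577) - 14072) + 8670 = ((17956 + 5577) - 14072) + 8670 = (23533 - 14072) + 8670 = 9461 + 8670 = 18131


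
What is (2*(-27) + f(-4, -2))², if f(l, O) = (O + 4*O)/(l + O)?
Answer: 24649/9 ≈ 2738.8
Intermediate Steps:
f(l, O) = 5*O/(O + l) (f(l, O) = (5*O)/(O + l) = 5*O/(O + l))
(2*(-27) + f(-4, -2))² = (2*(-27) + 5*(-2)/(-2 - 4))² = (-54 + 5*(-2)/(-6))² = (-54 + 5*(-2)*(-⅙))² = (-54 + 5/3)² = (-157/3)² = 24649/9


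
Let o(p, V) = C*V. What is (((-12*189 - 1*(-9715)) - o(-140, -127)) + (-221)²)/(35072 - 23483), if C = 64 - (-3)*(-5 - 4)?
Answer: 20329/3863 ≈ 5.2625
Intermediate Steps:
C = 37 (C = 64 - (-3)*(-9) = 64 - 1*27 = 64 - 27 = 37)
o(p, V) = 37*V
(((-12*189 - 1*(-9715)) - o(-140, -127)) + (-221)²)/(35072 - 23483) = (((-12*189 - 1*(-9715)) - 37*(-127)) + (-221)²)/(35072 - 23483) = (((-2268 + 9715) - 1*(-4699)) + 48841)/11589 = ((7447 + 4699) + 48841)*(1/11589) = (12146 + 48841)*(1/11589) = 60987*(1/11589) = 20329/3863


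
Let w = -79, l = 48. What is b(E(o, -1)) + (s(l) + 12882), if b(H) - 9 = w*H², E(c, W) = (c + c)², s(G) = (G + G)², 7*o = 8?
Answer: 47901563/2401 ≈ 19951.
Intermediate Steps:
o = 8/7 (o = (⅐)*8 = 8/7 ≈ 1.1429)
s(G) = 4*G² (s(G) = (2*G)² = 4*G²)
E(c, W) = 4*c² (E(c, W) = (2*c)² = 4*c²)
b(H) = 9 - 79*H²
b(E(o, -1)) + (s(l) + 12882) = (9 - 79*(4*(8/7)²)²) + (4*48² + 12882) = (9 - 79*(4*(64/49))²) + (4*2304 + 12882) = (9 - 79*(256/49)²) + (9216 + 12882) = (9 - 79*65536/2401) + 22098 = (9 - 5177344/2401) + 22098 = -5155735/2401 + 22098 = 47901563/2401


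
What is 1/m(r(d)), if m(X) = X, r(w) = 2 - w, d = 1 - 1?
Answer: ½ ≈ 0.50000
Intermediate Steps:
d = 0
1/m(r(d)) = 1/(2 - 1*0) = 1/(2 + 0) = 1/2 = ½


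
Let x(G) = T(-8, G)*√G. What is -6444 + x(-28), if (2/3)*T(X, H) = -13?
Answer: -6444 - 39*I*√7 ≈ -6444.0 - 103.18*I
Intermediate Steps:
T(X, H) = -39/2 (T(X, H) = (3/2)*(-13) = -39/2)
x(G) = -39*√G/2
-6444 + x(-28) = -6444 - 39*I*√7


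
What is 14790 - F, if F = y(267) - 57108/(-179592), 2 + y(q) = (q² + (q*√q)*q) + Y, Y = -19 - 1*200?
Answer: -842261307/14966 - 71289*√267 ≈ -1.2212e+6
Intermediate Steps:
Y = -219 (Y = -19 - 200 = -219)
y(q) = -221 + q² + q^(5/2) (y(q) = -2 + ((q² + (q*√q)*q) - 219) = -2 + ((q² + q^(3/2)*q) - 219) = -2 + ((q² + q^(5/2)) - 219) = -2 + (-219 + q² + q^(5/2)) = -221 + q² + q^(5/2))
F = 1063608447/14966 + 71289*√267 (F = (-221 + 267² + 267^(5/2)) - 57108/(-179592) = (-221 + 71289 + 71289*√267) - 57108*(-1/179592) = (71068 + 71289*√267) + 4759/14966 = 1063608447/14966 + 71289*√267 ≈ 1.2359e+6)
14790 - F = 14790 - (1063608447/14966 + 71289*√267) = 14790 + (-1063608447/14966 - 71289*√267) = -842261307/14966 - 71289*√267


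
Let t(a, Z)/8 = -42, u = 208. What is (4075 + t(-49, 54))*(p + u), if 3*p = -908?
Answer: -1061876/3 ≈ -3.5396e+5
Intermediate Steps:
t(a, Z) = -336 (t(a, Z) = 8*(-42) = -336)
p = -908/3 (p = (1/3)*(-908) = -908/3 ≈ -302.67)
(4075 + t(-49, 54))*(p + u) = (4075 - 336)*(-908/3 + 208) = 3739*(-284/3) = -1061876/3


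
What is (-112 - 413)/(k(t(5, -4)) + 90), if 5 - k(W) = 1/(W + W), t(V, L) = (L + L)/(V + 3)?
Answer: -1050/191 ≈ -5.4974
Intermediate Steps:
t(V, L) = 2*L/(3 + V) (t(V, L) = (2*L)/(3 + V) = 2*L/(3 + V))
k(W) = 5 - 1/(2*W) (k(W) = 5 - 1/(W + W) = 5 - 1/(2*W))
(-112 - 413)/(k(t(5, -4)) + 90) = (-112 - 413)/((5 - 1/(2*(2*(-4)/(3 + 5)))) + 90) = -525/((5 - 1/(2*(2*(-4)/8))) + 90) = -525/((5 - 1/(2*(2*(-4)*(⅛)))) + 90) = -525/((5 - ½/(-1)) + 90) = -525/((5 - ½*(-1)) + 90) = -525/((5 + ½) + 90) = -525/(11/2 + 90) = -525/191/2 = -525*2/191 = -1050/191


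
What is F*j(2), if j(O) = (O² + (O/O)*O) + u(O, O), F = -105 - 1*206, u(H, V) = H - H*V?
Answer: -1244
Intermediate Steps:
u(H, V) = H - H*V
F = -311 (F = -105 - 206 = -311)
j(O) = O + O² + O*(1 - O) (j(O) = (O² + (O/O)*O) + O*(1 - O) = (O² + 1*O) + O*(1 - O) = (O² + O) + O*(1 - O) = (O + O²) + O*(1 - O) = O + O² + O*(1 - O))
F*j(2) = -622*2 = -311*4 = -1244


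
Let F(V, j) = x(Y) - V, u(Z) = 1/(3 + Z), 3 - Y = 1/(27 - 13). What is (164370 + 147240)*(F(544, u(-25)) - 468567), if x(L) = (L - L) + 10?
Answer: -146176562610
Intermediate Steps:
Y = 41/14 (Y = 3 - 1/(27 - 13) = 3 - 1/14 = 41/14 ≈ 2.9286)
x(L) = 10 (x(L) = 0 + 10 = 10)
F(V, j) = 10 - V
(164370 + 147240)*(F(544, u(-25)) - 468567) = (164370 + 147240)*((10 - 1*544) - 468567) = 311610*((10 - 544) - 468567) = 311610*(-534 - 468567) = 311610*(-469101) = -146176562610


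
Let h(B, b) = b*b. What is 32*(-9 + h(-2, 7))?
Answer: 1280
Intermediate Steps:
h(B, b) = b²
32*(-9 + h(-2, 7)) = 32*(-9 + 7²) = 32*(-9 + 49) = 32*40 = 1280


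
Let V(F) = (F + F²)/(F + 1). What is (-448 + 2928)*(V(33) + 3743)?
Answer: 9364480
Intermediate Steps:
V(F) = (F + F²)/(1 + F)
(-448 + 2928)*(V(33) + 3743) = (-448 + 2928)*(33 + 3743) = 2480*3776 = 9364480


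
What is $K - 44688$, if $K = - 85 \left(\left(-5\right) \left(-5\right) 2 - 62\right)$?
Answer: $-43668$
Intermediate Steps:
$K = 1020$ ($K = - 85 \left(25 \cdot 2 - 62\right) = - 85 \left(50 - 62\right) = \left(-85\right) \left(-12\right) = 1020$)
$K - 44688 = 1020 - 44688 = -43668$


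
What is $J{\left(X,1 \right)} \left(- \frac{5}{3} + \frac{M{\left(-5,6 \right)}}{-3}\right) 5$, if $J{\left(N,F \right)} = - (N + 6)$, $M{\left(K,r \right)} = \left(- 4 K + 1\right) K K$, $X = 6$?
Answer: $10600$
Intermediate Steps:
$M{\left(K,r \right)} = K^{2} \left(1 - 4 K\right)$ ($M{\left(K,r \right)} = \left(1 - 4 K\right) K K = K \left(1 - 4 K\right) K = K^{2} \left(1 - 4 K\right)$)
$J{\left(N,F \right)} = -6 - N$ ($J{\left(N,F \right)} = - (6 + N) = -6 - N$)
$J{\left(X,1 \right)} \left(- \frac{5}{3} + \frac{M{\left(-5,6 \right)}}{-3}\right) 5 = \left(-6 - 6\right) \left(- \frac{5}{3} + \frac{\left(-5\right)^{2} \left(1 - -20\right)}{-3}\right) 5 = \left(-6 - 6\right) \left(\left(-5\right) \frac{1}{3} + 25 \left(1 + 20\right) \left(- \frac{1}{3}\right)\right) 5 = - 12 \left(- \frac{5}{3} + 25 \cdot 21 \left(- \frac{1}{3}\right)\right) 5 = - 12 \left(- \frac{5}{3} + 525 \left(- \frac{1}{3}\right)\right) 5 = - 12 \left(- \frac{5}{3} - 175\right) 5 = \left(-12\right) \left(- \frac{530}{3}\right) 5 = 2120 \cdot 5 = 10600$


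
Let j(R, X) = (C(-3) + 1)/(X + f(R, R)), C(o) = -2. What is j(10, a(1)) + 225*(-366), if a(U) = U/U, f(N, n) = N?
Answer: -905851/11 ≈ -82350.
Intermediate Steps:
a(U) = 1
j(R, X) = -1/(R + X) (j(R, X) = (-2 + 1)/(X + R) = -1/(R + X))
j(10, a(1)) + 225*(-366) = -1/(10 + 1) + 225*(-366) = -1/11 - 82350 = -905851/11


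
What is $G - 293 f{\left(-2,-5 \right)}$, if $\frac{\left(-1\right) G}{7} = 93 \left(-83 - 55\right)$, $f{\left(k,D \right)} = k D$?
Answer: $86908$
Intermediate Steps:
$f{\left(k,D \right)} = D k$
$G = 89838$ ($G = - 7 \cdot 93 \left(-83 - 55\right) = - 7 \cdot 93 \left(-138\right) = \left(-7\right) \left(-12834\right) = 89838$)
$G - 293 f{\left(-2,-5 \right)} = 89838 - 293 \left(\left(-5\right) \left(-2\right)\right) = 89838 - 2930 = 86908$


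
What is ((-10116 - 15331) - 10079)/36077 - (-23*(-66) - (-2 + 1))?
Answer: -54836489/36077 ≈ -1520.0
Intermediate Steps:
((-10116 - 15331) - 10079)/36077 - (-23*(-66) - (-2 + 1)) = (-25447 - 10079)*(1/36077) - (1518 - 1*(-1)) = -35526*1/36077 - (1518 + 1) = -35526/36077 - 1*1519 = -35526/36077 - 1519 = -54836489/36077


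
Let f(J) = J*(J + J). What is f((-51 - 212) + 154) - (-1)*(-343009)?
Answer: -319247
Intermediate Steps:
f(J) = 2*J**2 (f(J) = J*(2*J) = 2*J**2)
f((-51 - 212) + 154) - (-1)*(-343009) = 2*((-51 - 212) + 154)**2 - (-1)*(-343009) = 2*(-263 + 154)**2 - 1*343009 = 2*(-109)**2 - 343009 = 2*11881 - 343009 = 23762 - 343009 = -319247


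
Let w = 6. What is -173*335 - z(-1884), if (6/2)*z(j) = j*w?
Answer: -54187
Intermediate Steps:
z(j) = 2*j (z(j) = (j*6)/3 = (6*j)/3 = 2*j)
-173*335 - z(-1884) = -173*335 - 2*(-1884) = -57955 - 1*(-3768) = -57955 + 3768 = -54187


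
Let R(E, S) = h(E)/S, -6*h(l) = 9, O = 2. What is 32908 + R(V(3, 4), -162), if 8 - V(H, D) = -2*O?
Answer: 3554065/108 ≈ 32908.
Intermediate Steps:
h(l) = -3/2 (h(l) = -⅙*9 = -3/2)
V(H, D) = 12 (V(H, D) = 8 - (-2)*2 = 8 - 1*(-4) = 8 + 4 = 12)
R(E, S) = -3/(2*S)
32908 + R(V(3, 4), -162) = 32908 - 3/2/(-162) = 32908 - 3/2*(-1/162) = 32908 + 1/108 = 3554065/108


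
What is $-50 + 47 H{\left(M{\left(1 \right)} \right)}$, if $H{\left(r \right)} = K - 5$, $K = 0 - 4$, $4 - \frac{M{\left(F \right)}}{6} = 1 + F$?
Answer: $-473$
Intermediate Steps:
$M{\left(F \right)} = 18 - 6 F$ ($M{\left(F \right)} = 24 - 6 \left(1 + F\right) = 24 - \left(6 + 6 F\right) = 18 - 6 F$)
$K = -4$
$H{\left(r \right)} = -9$ ($H{\left(r \right)} = -4 - 5 = -9$)
$-50 + 47 H{\left(M{\left(1 \right)} \right)} = -50 + 47 \left(-9\right) = -50 - 423 = -473$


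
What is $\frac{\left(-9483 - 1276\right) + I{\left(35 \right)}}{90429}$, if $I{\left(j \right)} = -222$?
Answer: $- \frac{10981}{90429} \approx -0.12143$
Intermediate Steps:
$\frac{\left(-9483 - 1276\right) + I{\left(35 \right)}}{90429} = \frac{\left(-9483 - 1276\right) - 222}{90429} = \left(-10759 - 222\right) \frac{1}{90429} = \left(-10981\right) \frac{1}{90429} = - \frac{10981}{90429}$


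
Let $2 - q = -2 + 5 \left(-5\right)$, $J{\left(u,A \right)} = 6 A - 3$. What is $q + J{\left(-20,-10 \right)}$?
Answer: $-34$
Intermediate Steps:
$J{\left(u,A \right)} = -3 + 6 A$
$q = 29$ ($q = 2 - \left(-2 + 5 \left(-5\right)\right) = 2 - \left(-2 - 25\right) = 2 - -27 = 2 + 27 = 29$)
$q + J{\left(-20,-10 \right)} = 29 + \left(-3 + 6 \left(-10\right)\right) = 29 - 63 = -34$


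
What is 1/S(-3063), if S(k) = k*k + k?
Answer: 1/9378906 ≈ 1.0662e-7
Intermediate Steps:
S(k) = k + k² (S(k) = k² + k = k + k²)
1/S(-3063) = 1/(-3063*(1 - 3063)) = 1/(-3063*(-3062)) = 1/9378906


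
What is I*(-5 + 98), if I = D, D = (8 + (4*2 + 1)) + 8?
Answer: 2325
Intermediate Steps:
D = 25 (D = (8 + (8 + 1)) + 8 = (8 + 9) + 8 = 17 + 8 = 25)
I = 25
I*(-5 + 98) = 25*(-5 + 98) = 25*93 = 2325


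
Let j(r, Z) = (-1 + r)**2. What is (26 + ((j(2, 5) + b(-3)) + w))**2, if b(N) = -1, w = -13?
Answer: 169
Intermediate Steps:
(26 + ((j(2, 5) + b(-3)) + w))**2 = (26 + (((-1 + 2)**2 - 1) - 13))**2 = (26 + ((1**2 - 1) - 13))**2 = (26 + ((1 - 1) - 13))**2 = (26 + (0 - 13))**2 = (26 - 13)**2 = 13**2 = 169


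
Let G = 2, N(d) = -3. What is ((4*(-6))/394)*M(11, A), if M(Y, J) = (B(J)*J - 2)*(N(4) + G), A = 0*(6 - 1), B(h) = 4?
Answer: -24/197 ≈ -0.12183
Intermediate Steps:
A = 0 (A = 0*5 = 0)
M(Y, J) = 2 - 4*J (M(Y, J) = (4*J - 2)*(-3 + 2) = (-2 + 4*J)*(-1) = 2 - 4*J)
((4*(-6))/394)*M(11, A) = ((4*(-6))/394)*(2 - 4*0) = (-24*1/394)*(2 + 0) = -12/197*2 = -24/197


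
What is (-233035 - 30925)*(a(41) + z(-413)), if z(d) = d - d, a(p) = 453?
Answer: -119573880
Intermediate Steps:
z(d) = 0
(-233035 - 30925)*(a(41) + z(-413)) = (-233035 - 30925)*(453 + 0) = -263960*453 = -119573880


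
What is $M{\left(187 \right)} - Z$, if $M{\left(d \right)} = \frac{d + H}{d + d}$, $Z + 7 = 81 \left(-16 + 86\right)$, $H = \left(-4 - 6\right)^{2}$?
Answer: $- \frac{2117675}{374} \approx -5662.2$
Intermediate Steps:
$H = 100$ ($H = \left(-10\right)^{2} = 100$)
$Z = 5663$ ($Z = -7 + 81 \left(-16 + 86\right) = -7 + 81 \cdot 70 = -7 + 5670 = 5663$)
$M{\left(d \right)} = \frac{100 + d}{2 d}$ ($M{\left(d \right)} = \frac{d + 100}{d + d} = \frac{100 + d}{2 d}$)
$M{\left(187 \right)} - Z = \frac{100 + 187}{2 \cdot 187} - 5663 = \frac{1}{2} \cdot \frac{1}{187} \cdot 287 - 5663 = \frac{287}{374} - 5663 = - \frac{2117675}{374}$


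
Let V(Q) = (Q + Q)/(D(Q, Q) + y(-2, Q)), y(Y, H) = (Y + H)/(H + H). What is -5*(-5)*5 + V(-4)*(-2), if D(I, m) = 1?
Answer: 939/7 ≈ 134.14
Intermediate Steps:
y(Y, H) = (H + Y)/(2*H) (y(Y, H) = (H + Y)/((2*H)) = (H + Y)*(1/(2*H)) = (H + Y)/(2*H))
V(Q) = 2*Q/(1 + (-2 + Q)/(2*Q)) (V(Q) = (Q + Q)/(1 + (Q - 2)/(2*Q)) = (2*Q)/(1 + (-2 + Q)/(2*Q)) = 2*Q/(1 + (-2 + Q)/(2*Q)))
-5*(-5)*5 + V(-4)*(-2) = -5*(-5)*5 + (4*(-4)²/(-2 + 3*(-4)))*(-2) = 25*5 + (4*16/(-2 - 12))*(-2) = 125 + (4*16/(-14))*(-2) = 125 + (4*16*(-1/14))*(-2) = 125 - 32/7*(-2) = 125 + 64/7 = 939/7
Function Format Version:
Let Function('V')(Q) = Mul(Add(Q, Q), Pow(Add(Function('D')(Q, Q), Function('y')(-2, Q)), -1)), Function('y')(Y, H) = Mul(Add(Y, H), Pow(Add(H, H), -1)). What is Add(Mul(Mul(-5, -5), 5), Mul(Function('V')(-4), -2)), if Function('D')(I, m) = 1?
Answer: Rational(939, 7) ≈ 134.14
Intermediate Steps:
Function('y')(Y, H) = Mul(Rational(1, 2), Pow(H, -1), Add(H, Y)) (Function('y')(Y, H) = Mul(Add(H, Y), Pow(Mul(2, H), -1)) = Mul(Add(H, Y), Mul(Rational(1, 2), Pow(H, -1))) = Mul(Rational(1, 2), Pow(H, -1), Add(H, Y)))
Function('V')(Q) = Mul(2, Q, Pow(Add(1, Mul(Rational(1, 2), Pow(Q, -1), Add(-2, Q))), -1)) (Function('V')(Q) = Mul(Add(Q, Q), Pow(Add(1, Mul(Rational(1, 2), Pow(Q, -1), Add(Q, -2))), -1)) = Mul(Mul(2, Q), Pow(Add(1, Mul(Rational(1, 2), Pow(Q, -1), Add(-2, Q))), -1)) = Mul(2, Q, Pow(Add(1, Mul(Rational(1, 2), Pow(Q, -1), Add(-2, Q))), -1)))
Add(Mul(Mul(-5, -5), 5), Mul(Function('V')(-4), -2)) = Add(Mul(Mul(-5, -5), 5), Mul(Mul(4, Pow(-4, 2), Pow(Add(-2, Mul(3, -4)), -1)), -2)) = Add(Mul(25, 5), Mul(Mul(4, 16, Pow(Add(-2, -12), -1)), -2)) = Add(125, Mul(Mul(4, 16, Pow(-14, -1)), -2)) = Add(125, Mul(Mul(4, 16, Rational(-1, 14)), -2)) = Add(125, Mul(Rational(-32, 7), -2)) = Add(125, Rational(64, 7)) = Rational(939, 7)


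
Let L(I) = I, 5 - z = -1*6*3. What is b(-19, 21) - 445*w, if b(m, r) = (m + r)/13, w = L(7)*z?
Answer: -931383/13 ≈ -71645.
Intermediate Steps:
z = 23 (z = 5 - (-1*6)*3 = 5 - (-6)*3 = 5 - 1*(-18) = 5 + 18 = 23)
w = 161 (w = 7*23 = 161)
b(m, r) = m/13 + r/13 (b(m, r) = (m + r)*(1/13) = m/13 + r/13)
b(-19, 21) - 445*w = ((1/13)*(-19) + (1/13)*21) - 445*161 = (-19/13 + 21/13) - 71645 = 2/13 - 71645 = -931383/13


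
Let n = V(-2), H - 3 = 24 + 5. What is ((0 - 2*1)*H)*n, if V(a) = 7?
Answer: -448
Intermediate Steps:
H = 32 (H = 3 + (24 + 5) = 3 + 29 = 32)
n = 7
((0 - 2*1)*H)*n = ((0 - 2*1)*32)*7 = ((0 - 2)*32)*7 = -2*32*7 = -64*7 = -448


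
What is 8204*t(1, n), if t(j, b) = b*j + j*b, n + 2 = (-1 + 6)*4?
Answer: 295344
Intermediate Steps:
n = 18 (n = -2 + (-1 + 6)*4 = -2 + 5*4 = -2 + 20 = 18)
t(j, b) = 2*b*j (t(j, b) = b*j + b*j = 2*b*j)
8204*t(1, n) = 8204*(2*18*1) = 8204*36 = 295344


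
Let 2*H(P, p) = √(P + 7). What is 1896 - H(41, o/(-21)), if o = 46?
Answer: 1896 - 2*√3 ≈ 1892.5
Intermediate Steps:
H(P, p) = √(7 + P)/2 (H(P, p) = √(P + 7)/2 = √(7 + P)/2)
1896 - H(41, o/(-21)) = 1896 - √(7 + 41)/2 = 1896 - √48/2 = 1896 - 4*√3/2 = 1896 - 2*√3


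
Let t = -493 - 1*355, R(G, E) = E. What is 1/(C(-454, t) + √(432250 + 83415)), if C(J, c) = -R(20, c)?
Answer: 848/203439 - √515665/203439 ≈ 0.00063853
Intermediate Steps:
t = -848 (t = -493 - 355 = -848)
C(J, c) = -c
1/(C(-454, t) + √(432250 + 83415)) = 1/(-1*(-848) + √(432250 + 83415)) = 1/(848 + √515665)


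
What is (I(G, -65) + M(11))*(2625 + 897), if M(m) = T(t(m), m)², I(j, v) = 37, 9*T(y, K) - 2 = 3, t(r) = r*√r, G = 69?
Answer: 3547828/27 ≈ 1.3140e+5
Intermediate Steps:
t(r) = r^(3/2)
T(y, K) = 5/9 (T(y, K) = 2/9 + (⅑)*3 = 2/9 + ⅓ = 5/9)
M(m) = 25/81 (M(m) = (5/9)² = 25/81)
(I(G, -65) + M(11))*(2625 + 897) = (37 + 25/81)*(2625 + 897) = (3022/81)*3522 = 3547828/27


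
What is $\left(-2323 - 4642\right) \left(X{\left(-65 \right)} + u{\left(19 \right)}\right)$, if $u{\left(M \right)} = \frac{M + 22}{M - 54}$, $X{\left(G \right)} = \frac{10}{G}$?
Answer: $\frac{119997}{13} \approx 9230.5$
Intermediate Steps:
$u{\left(M \right)} = \frac{22 + M}{-54 + M}$
$\left(-2323 - 4642\right) \left(X{\left(-65 \right)} + u{\left(19 \right)}\right) = \left(-2323 - 4642\right) \left(\frac{10}{-65} + \frac{22 + 19}{-54 + 19}\right) = - 6965 \left(10 \left(- \frac{1}{65}\right) + \frac{1}{-35} \cdot 41\right) = - 6965 \left(- \frac{2}{13} - \frac{41}{35}\right) = \left(-6965\right) \left(- \frac{603}{455}\right) = \frac{119997}{13}$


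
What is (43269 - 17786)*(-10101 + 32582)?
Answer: 572883323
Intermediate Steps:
(43269 - 17786)*(-10101 + 32582) = 25483*22481 = 572883323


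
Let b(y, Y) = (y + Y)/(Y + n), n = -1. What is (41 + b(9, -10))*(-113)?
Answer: -51076/11 ≈ -4643.3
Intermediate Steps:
b(y, Y) = (Y + y)/(-1 + Y) (b(y, Y) = (y + Y)/(Y - 1) = (Y + y)/(-1 + Y))
(41 + b(9, -10))*(-113) = (41 + (-10 + 9)/(-1 - 10))*(-113) = (41 - 1/(-11))*(-113) = (41 - 1/11*(-1))*(-113) = (41 + 1/11)*(-113) = (452/11)*(-113) = -51076/11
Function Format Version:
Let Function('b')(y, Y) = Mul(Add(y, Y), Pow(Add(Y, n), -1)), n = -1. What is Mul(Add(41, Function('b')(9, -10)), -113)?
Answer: Rational(-51076, 11) ≈ -4643.3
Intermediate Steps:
Function('b')(y, Y) = Mul(Pow(Add(-1, Y), -1), Add(Y, y)) (Function('b')(y, Y) = Mul(Add(y, Y), Pow(Add(Y, -1), -1)) = Mul(Add(Y, y), Pow(Add(-1, Y), -1)) = Mul(Pow(Add(-1, Y), -1), Add(Y, y)))
Mul(Add(41, Function('b')(9, -10)), -113) = Mul(Add(41, Mul(Pow(Add(-1, -10), -1), Add(-10, 9))), -113) = Mul(Add(41, Mul(Pow(-11, -1), -1)), -113) = Mul(Add(41, Mul(Rational(-1, 11), -1)), -113) = Mul(Add(41, Rational(1, 11)), -113) = Mul(Rational(452, 11), -113) = Rational(-51076, 11)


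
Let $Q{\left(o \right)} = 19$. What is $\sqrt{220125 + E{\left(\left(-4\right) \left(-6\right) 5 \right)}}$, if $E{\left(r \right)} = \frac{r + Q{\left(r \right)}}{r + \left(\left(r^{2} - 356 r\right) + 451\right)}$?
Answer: $\frac{\sqrt{169497787238014}}{27749} \approx 469.17$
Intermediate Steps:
$E{\left(r \right)} = \frac{19 + r}{451 + r^{2} - 355 r}$ ($E{\left(r \right)} = \frac{r + 19}{r + \left(\left(r^{2} - 356 r\right) + 451\right)} = \frac{19 + r}{r + \left(451 + r^{2} - 356 r\right)} = \frac{19 + r}{451 + r^{2} - 355 r}$)
$\sqrt{220125 + E{\left(\left(-4\right) \left(-6\right) 5 \right)}} = \sqrt{220125 + \frac{19 + \left(-4\right) \left(-6\right) 5}{451 + \left(\left(-4\right) \left(-6\right) 5\right)^{2} - 355 \left(-4\right) \left(-6\right) 5}} = \sqrt{220125 + \frac{19 + 24 \cdot 5}{451 + \left(24 \cdot 5\right)^{2} - 355 \cdot 24 \cdot 5}} = \sqrt{220125 + \frac{19 + 120}{451 + 120^{2} - 42600}} = \sqrt{220125 + \frac{1}{451 + 14400 - 42600} \cdot 139} = \sqrt{220125 + \frac{1}{-27749} \cdot 139} = \sqrt{220125 - \frac{139}{27749}} = \sqrt{\frac{6108248486}{27749}} = \frac{\sqrt{169497787238014}}{27749}$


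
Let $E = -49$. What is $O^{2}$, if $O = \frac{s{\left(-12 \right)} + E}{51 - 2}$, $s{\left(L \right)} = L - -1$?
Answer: $\frac{3600}{2401} \approx 1.4994$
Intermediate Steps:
$s{\left(L \right)} = 1 + L$ ($s{\left(L \right)} = L + 1 = 1 + L$)
$O = - \frac{60}{49}$ ($O = \frac{\left(1 - 12\right) - 49}{51 - 2} = \frac{-11 - 49}{49} = \left(-60\right) \frac{1}{49} = - \frac{60}{49} \approx -1.2245$)
$O^{2} = \left(- \frac{60}{49}\right)^{2} = \frac{3600}{2401}$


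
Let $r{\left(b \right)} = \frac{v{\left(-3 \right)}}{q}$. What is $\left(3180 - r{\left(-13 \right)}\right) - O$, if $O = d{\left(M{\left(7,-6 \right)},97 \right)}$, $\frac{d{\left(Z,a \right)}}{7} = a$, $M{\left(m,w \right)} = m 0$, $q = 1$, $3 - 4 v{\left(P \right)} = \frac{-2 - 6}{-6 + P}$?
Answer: $\frac{90017}{36} \approx 2500.5$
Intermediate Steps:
$v{\left(P \right)} = \frac{3}{4} + \frac{2}{-6 + P}$ ($v{\left(P \right)} = \frac{3}{4} - \frac{\left(-2 - 6\right) \frac{1}{-6 + P}}{4} = \frac{3}{4} - \frac{\left(-8\right) \frac{1}{-6 + P}}{4} = \frac{3}{4} + \frac{2}{-6 + P}$)
$M{\left(m,w \right)} = 0$
$r{\left(b \right)} = \frac{19}{36}$ ($r{\left(b \right)} = \frac{\frac{1}{4} \frac{1}{-6 - 3} \left(-10 + 3 \left(-3\right)\right)}{1} = \frac{-10 - 9}{4 \left(-9\right)} 1 = \frac{1}{4} \left(- \frac{1}{9}\right) \left(-19\right) 1 = \frac{19}{36} \cdot 1 = \frac{19}{36}$)
$d{\left(Z,a \right)} = 7 a$
$O = 679$ ($O = 7 \cdot 97 = 679$)
$\left(3180 - r{\left(-13 \right)}\right) - O = \left(3180 - \frac{19}{36}\right) - 679 = \frac{114461}{36} - 679 = \frac{90017}{36}$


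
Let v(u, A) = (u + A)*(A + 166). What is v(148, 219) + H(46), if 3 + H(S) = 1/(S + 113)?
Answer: 22465429/159 ≈ 1.4129e+5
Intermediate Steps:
H(S) = -3 + 1/(113 + S) (H(S) = -3 + 1/(S + 113) = -3 + 1/(113 + S))
v(u, A) = (166 + A)*(A + u) (v(u, A) = (A + u)*(166 + A) = (166 + A)*(A + u))
v(148, 219) + H(46) = (219**2 + 166*219 + 166*148 + 219*148) + (-338 - 3*46)/(113 + 46) = (47961 + 36354 + 24568 + 32412) + (-338 - 138)/159 = 141295 + (1/159)*(-476) = 141295 - 476/159 = 22465429/159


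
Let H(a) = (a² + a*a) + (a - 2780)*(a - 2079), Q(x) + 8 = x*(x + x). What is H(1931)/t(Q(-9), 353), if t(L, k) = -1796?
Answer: -3791587/898 ≈ -4222.3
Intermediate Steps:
Q(x) = -8 + 2*x² (Q(x) = -8 + x*(x + x) = -8 + x*(2*x) = -8 + 2*x²)
H(a) = 2*a² + (-2780 + a)*(-2079 + a) (H(a) = (a² + a²) + (-2780 + a)*(-2079 + a) = 2*a² + (-2780 + a)*(-2079 + a))
H(1931)/t(Q(-9), 353) = (5779620 - 4859*1931 + 3*1931²)/(-1796) = (5779620 - 9382729 + 3*3728761)*(-1/1796) = (5779620 - 9382729 + 11186283)*(-1/1796) = 7583174*(-1/1796) = -3791587/898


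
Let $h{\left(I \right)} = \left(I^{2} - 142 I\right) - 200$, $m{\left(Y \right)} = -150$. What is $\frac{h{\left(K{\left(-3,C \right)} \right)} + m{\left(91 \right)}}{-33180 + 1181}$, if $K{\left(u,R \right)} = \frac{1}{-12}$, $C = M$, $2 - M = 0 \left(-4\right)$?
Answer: $\frac{48695}{4607856} \approx 0.010568$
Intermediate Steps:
$M = 2$ ($M = 2 - 0 \left(-4\right) = 2 - 0 = 2 + 0 = 2$)
$C = 2$
$K{\left(u,R \right)} = - \frac{1}{12}$
$h{\left(I \right)} = -200 + I^{2} - 142 I$
$\frac{h{\left(K{\left(-3,C \right)} \right)} + m{\left(91 \right)}}{-33180 + 1181} = \frac{\left(-200 + \left(- \frac{1}{12}\right)^{2} - - \frac{71}{6}\right) - 150}{-33180 + 1181} = \frac{\left(-200 + \frac{1}{144} + \frac{71}{6}\right) - 150}{-31999} = \left(- \frac{27095}{144} - 150\right) \left(- \frac{1}{31999}\right) = \left(- \frac{48695}{144}\right) \left(- \frac{1}{31999}\right) = \frac{48695}{4607856}$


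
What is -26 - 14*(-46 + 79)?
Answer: -488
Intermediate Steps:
-26 - 14*(-46 + 79) = -26 - 14*33 = -26 - 462 = -488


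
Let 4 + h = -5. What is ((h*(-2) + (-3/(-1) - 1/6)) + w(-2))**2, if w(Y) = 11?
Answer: 36481/36 ≈ 1013.4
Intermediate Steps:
h = -9 (h = -4 - 5 = -9)
((h*(-2) + (-3/(-1) - 1/6)) + w(-2))**2 = ((-9*(-2) + (-3/(-1) - 1/6)) + 11)**2 = ((18 + (-3*(-1) - 1*1/6)) + 11)**2 = ((18 + (3 - 1/6)) + 11)**2 = ((18 + 17/6) + 11)**2 = (125/6 + 11)**2 = (191/6)**2 = 36481/36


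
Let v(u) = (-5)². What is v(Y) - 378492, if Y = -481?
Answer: -378467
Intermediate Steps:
v(u) = 25
v(Y) - 378492 = 25 - 378492 = -378467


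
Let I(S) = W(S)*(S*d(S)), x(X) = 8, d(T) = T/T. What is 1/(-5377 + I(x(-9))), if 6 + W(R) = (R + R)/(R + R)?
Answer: -1/5417 ≈ -0.00018460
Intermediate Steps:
d(T) = 1
W(R) = -5 (W(R) = -6 + (R + R)/(R + R) = -6 + (2*R)/((2*R)) = -6 + (2*R)*(1/(2*R)) = -6 + 1 = -5)
I(S) = -5*S
1/(-5377 + I(x(-9))) = 1/(-5377 - 5*8) = 1/(-5377 - 40) = 1/(-5417) = -1/5417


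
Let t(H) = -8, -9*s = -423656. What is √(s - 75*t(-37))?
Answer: 32*√419/3 ≈ 218.34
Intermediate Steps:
s = 423656/9 (s = -⅑*(-423656) = 423656/9 ≈ 47073.)
√(s - 75*t(-37)) = √(423656/9 - 75*(-8)) = √(423656/9 + 600) = √(429056/9) = 32*√419/3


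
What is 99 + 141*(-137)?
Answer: -19218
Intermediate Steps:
99 + 141*(-137) = 99 - 19317 = -19218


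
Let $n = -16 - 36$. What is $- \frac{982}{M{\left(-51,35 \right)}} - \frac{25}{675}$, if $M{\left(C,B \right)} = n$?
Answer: $\frac{13231}{702} \approx 18.848$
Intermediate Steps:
$n = -52$ ($n = -16 - 36 = -52$)
$M{\left(C,B \right)} = -52$
$- \frac{982}{M{\left(-51,35 \right)}} - \frac{25}{675} = - \frac{982}{-52} - \frac{25}{675} = \left(-982\right) \left(- \frac{1}{52}\right) - \frac{1}{27} = \frac{491}{26} - \frac{1}{27} = \frac{13231}{702}$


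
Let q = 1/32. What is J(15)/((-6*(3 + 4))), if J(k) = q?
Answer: -1/1344 ≈ -0.00074405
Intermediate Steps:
q = 1/32 ≈ 0.031250
J(k) = 1/32
J(15)/((-6*(3 + 4))) = 1/(32*((-6*(3 + 4)))) = 1/(32*((-6*7))) = (1/32)/(-42) = (1/32)*(-1/42) = -1/1344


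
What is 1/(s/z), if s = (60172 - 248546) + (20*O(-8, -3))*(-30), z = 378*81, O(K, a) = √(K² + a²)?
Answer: -1441908783/8864620969 + 4592700*√73/8864620969 ≈ -0.15823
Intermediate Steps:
z = 30618
s = -188374 - 600*√73 (s = (60172 - 248546) + (20*√((-8)² + (-3)²))*(-30) = -188374 + (20*√(64 + 9))*(-30) = -188374 + (20*√73)*(-30) = -188374 - 600*√73 ≈ -1.9350e+5)
1/(s/z) = 1/((-188374 - 600*√73)/30618) = 1/((-188374 - 600*√73)*(1/30618)) = 1/(-94187/15309 - 100*√73/5103)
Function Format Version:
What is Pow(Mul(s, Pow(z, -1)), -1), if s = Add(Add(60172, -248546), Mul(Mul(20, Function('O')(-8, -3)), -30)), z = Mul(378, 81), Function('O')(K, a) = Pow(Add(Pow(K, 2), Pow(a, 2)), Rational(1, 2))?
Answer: Add(Rational(-1441908783, 8864620969), Mul(Rational(4592700, 8864620969), Pow(73, Rational(1, 2)))) ≈ -0.15823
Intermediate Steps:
z = 30618
s = Add(-188374, Mul(-600, Pow(73, Rational(1, 2)))) (s = Add(Add(60172, -248546), Mul(Mul(20, Pow(Add(Pow(-8, 2), Pow(-3, 2)), Rational(1, 2))), -30)) = Add(-188374, Mul(Mul(20, Pow(Add(64, 9), Rational(1, 2))), -30)) = Add(-188374, Mul(Mul(20, Pow(73, Rational(1, 2))), -30)) = Add(-188374, Mul(-600, Pow(73, Rational(1, 2)))) ≈ -1.9350e+5)
Pow(Mul(s, Pow(z, -1)), -1) = Pow(Mul(Add(-188374, Mul(-600, Pow(73, Rational(1, 2)))), Pow(30618, -1)), -1) = Pow(Mul(Add(-188374, Mul(-600, Pow(73, Rational(1, 2)))), Rational(1, 30618)), -1) = Pow(Add(Rational(-94187, 15309), Mul(Rational(-100, 5103), Pow(73, Rational(1, 2)))), -1)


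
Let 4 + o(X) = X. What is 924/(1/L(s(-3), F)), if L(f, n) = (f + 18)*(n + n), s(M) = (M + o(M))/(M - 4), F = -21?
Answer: -753984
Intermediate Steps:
o(X) = -4 + X
s(M) = (-4 + 2*M)/(-4 + M) (s(M) = (M + (-4 + M))/(M - 4) = (-4 + 2*M)/(-4 + M))
L(f, n) = 2*n*(18 + f) (L(f, n) = (18 + f)*(2*n) = 2*n*(18 + f))
924/(1/L(s(-3), F)) = 924/(1/(2*(-21)*(18 + 2*(-2 - 3)/(-4 - 3)))) = 924/(1/(2*(-21)*(18 + 2*(-5)/(-7)))) = 924/(1/(2*(-21)*(18 + 2*(-1/7)*(-5)))) = 924/(1/(2*(-21)*(18 + 10/7))) = 924/(1/(2*(-21)*(136/7))) = 924/(1/(-816)) = 924/(-1/816) = 924*(-816) = -753984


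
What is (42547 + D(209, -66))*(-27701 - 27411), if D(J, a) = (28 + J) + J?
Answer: -2369430216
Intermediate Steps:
D(J, a) = 28 + 2*J
(42547 + D(209, -66))*(-27701 - 27411) = (42547 + (28 + 2*209))*(-27701 - 27411) = (42547 + (28 + 418))*(-55112) = (42547 + 446)*(-55112) = 42993*(-55112) = -2369430216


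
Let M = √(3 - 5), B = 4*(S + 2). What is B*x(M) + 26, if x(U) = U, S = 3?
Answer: 26 + 20*I*√2 ≈ 26.0 + 28.284*I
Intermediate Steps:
B = 20 (B = 4*(3 + 2) = 4*5 = 20)
M = I*√2 (M = √(-2) = I*√2 ≈ 1.4142*I)
B*x(M) + 26 = 20*(I*√2) + 26 = 20*I*√2 + 26 = 26 + 20*I*√2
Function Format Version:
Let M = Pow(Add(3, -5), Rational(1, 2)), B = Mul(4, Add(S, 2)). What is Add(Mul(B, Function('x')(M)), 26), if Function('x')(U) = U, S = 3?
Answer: Add(26, Mul(20, I, Pow(2, Rational(1, 2)))) ≈ Add(26.000, Mul(28.284, I))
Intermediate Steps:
B = 20 (B = Mul(4, Add(3, 2)) = Mul(4, 5) = 20)
M = Mul(I, Pow(2, Rational(1, 2))) (M = Pow(-2, Rational(1, 2)) = Mul(I, Pow(2, Rational(1, 2))) ≈ Mul(1.4142, I))
Add(Mul(B, Function('x')(M)), 26) = Add(Mul(20, Mul(I, Pow(2, Rational(1, 2)))), 26) = Add(Mul(20, I, Pow(2, Rational(1, 2))), 26) = Add(26, Mul(20, I, Pow(2, Rational(1, 2))))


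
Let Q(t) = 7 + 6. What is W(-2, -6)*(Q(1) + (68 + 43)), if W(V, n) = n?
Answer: -744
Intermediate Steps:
Q(t) = 13
W(-2, -6)*(Q(1) + (68 + 43)) = -6*(13 + (68 + 43)) = -6*(13 + 111) = -6*124 = -744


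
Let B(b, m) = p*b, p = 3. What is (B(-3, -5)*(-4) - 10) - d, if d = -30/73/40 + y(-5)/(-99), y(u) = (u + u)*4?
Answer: 740225/28908 ≈ 25.606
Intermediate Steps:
B(b, m) = 3*b
y(u) = 8*u (y(u) = (2*u)*4 = 8*u)
d = 11383/28908 (d = -30/73/40 + (8*(-5))/(-99) = -30*1/73*(1/40) - 40*(-1/99) = -30/73*1/40 + 40/99 = -3/292 + 40/99 = 11383/28908 ≈ 0.39377)
(B(-3, -5)*(-4) - 10) - d = ((3*(-3))*(-4) - 10) - 1*11383/28908 = (-9*(-4) - 10) - 11383/28908 = (36 - 10) - 11383/28908 = 26 - 11383/28908 = 740225/28908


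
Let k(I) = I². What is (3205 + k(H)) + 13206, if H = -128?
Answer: 32795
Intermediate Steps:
(3205 + k(H)) + 13206 = (3205 + (-128)²) + 13206 = (3205 + 16384) + 13206 = 19589 + 13206 = 32795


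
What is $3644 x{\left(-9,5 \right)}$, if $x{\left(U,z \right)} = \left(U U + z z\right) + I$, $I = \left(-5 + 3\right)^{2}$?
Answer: $400840$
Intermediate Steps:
$I = 4$ ($I = \left(-2\right)^{2} = 4$)
$x{\left(U,z \right)} = 4 + U^{2} + z^{2}$ ($x{\left(U,z \right)} = \left(U U + z z\right) + 4 = \left(U^{2} + z^{2}\right) + 4 = 4 + U^{2} + z^{2}$)
$3644 x{\left(-9,5 \right)} = 3644 \left(4 + \left(-9\right)^{2} + 5^{2}\right) = 3644 \left(4 + 81 + 25\right) = 3644 \cdot 110 = 400840$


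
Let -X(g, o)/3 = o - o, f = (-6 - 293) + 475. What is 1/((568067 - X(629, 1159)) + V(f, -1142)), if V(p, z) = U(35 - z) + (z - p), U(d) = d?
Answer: 1/567926 ≈ 1.7608e-6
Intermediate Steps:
f = 176 (f = -299 + 475 = 176)
X(g, o) = 0 (X(g, o) = -3*(o - o) = -3*0 = 0)
V(p, z) = 35 - p (V(p, z) = (35 - z) + (z - p) = 35 - p)
1/((568067 - X(629, 1159)) + V(f, -1142)) = 1/((568067 - 1*0) + (35 - 1*176)) = 1/((568067 + 0) + (35 - 176)) = 1/(568067 - 141) = 1/567926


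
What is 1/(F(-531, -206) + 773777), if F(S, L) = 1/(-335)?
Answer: 335/259215294 ≈ 1.2924e-6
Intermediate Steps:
F(S, L) = -1/335
1/(F(-531, -206) + 773777) = 1/(-1/335 + 773777) = 1/(259215294/335) = 335/259215294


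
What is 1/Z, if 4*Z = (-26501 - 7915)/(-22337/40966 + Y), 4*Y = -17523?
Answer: 358968283/704942928 ≈ 0.50922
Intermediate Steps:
Y = -17523/4 (Y = (1/4)*(-17523) = -17523/4 ≈ -4380.8)
Z = 704942928/358968283 (Z = ((-26501 - 7915)/(-22337/40966 - 17523/4))/4 = (-34416/(-22337*1/40966 - 17523/4))/4 = (-34416/(-22337/40966 - 17523/4))/4 = (-34416/(-358968283/81932))/4 = (-34416*(-81932/358968283))/4 = (1/4)*(2819771712/358968283) = 704942928/358968283 ≈ 1.9638)
1/Z = 1/(704942928/358968283) = 358968283/704942928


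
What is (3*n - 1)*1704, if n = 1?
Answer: 3408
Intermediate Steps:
(3*n - 1)*1704 = (3*1 - 1)*1704 = (3 - 1)*1704 = 2*1704 = 3408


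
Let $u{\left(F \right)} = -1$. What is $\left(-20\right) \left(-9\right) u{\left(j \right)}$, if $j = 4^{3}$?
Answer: $-180$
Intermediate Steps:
$j = 64$
$\left(-20\right) \left(-9\right) u{\left(j \right)} = \left(-20\right) \left(-9\right) \left(-1\right) = 180 \left(-1\right) = -180$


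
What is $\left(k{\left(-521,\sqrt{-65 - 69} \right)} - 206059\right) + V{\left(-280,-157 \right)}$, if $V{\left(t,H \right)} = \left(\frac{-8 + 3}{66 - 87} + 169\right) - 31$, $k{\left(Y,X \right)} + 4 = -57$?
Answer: $- \frac{4325617}{21} \approx -2.0598 \cdot 10^{5}$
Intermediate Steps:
$k{\left(Y,X \right)} = -61$ ($k{\left(Y,X \right)} = -4 - 57 = -61$)
$V{\left(t,H \right)} = \frac{2903}{21}$ ($V{\left(t,H \right)} = \left(- \frac{5}{-21} + 169\right) - 31 = \left(\left(-5\right) \left(- \frac{1}{21}\right) + 169\right) - 31 = \left(\frac{5}{21} + 169\right) - 31 = \frac{3554}{21} - 31 = \frac{2903}{21}$)
$\left(k{\left(-521,\sqrt{-65 - 69} \right)} - 206059\right) + V{\left(-280,-157 \right)} = \left(-61 - 206059\right) + \frac{2903}{21} = -206120 + \frac{2903}{21} = - \frac{4325617}{21}$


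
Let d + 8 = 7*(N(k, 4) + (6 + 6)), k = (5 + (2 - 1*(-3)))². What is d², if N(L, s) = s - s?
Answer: 5776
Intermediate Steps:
k = 100 (k = (5 + (2 + 3))² = (5 + 5)² = 10² = 100)
N(L, s) = 0
d = 76 (d = -8 + 7*(0 + (6 + 6)) = -8 + 7*(0 + 12) = -8 + 7*12 = -8 + 84 = 76)
d² = 76² = 5776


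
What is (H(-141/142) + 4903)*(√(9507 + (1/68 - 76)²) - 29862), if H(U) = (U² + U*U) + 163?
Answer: -762903819783/5041 + 51095293*√70658257/685576 ≈ -1.5071e+8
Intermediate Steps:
H(U) = 163 + 2*U² (H(U) = (U² + U²) + 163 = 2*U² + 163 = 163 + 2*U²)
(H(-141/142) + 4903)*(√(9507 + (1/68 - 76)²) - 29862) = ((163 + 2*(-141/142)²) + 4903)*(√(9507 + (1/68 - 76)²) - 29862) = ((163 + 2*(-141*1/142)²) + 4903)*(√(9507 + (1/68 - 76)²) - 29862) = ((163 + 2*(-141/142)²) + 4903)*(√(9507 + (-5167/68)²) - 29862) = ((163 + 2*(19881/20164)) + 4903)*(√(9507 + 26697889/4624) - 29862) = ((163 + 19881/10082) + 4903)*(√(70658257/4624) - 29862) = (1663247/10082 + 4903)*(√70658257/68 - 29862) = 51095293*(-29862 + √70658257/68)/10082 = -762903819783/5041 + 51095293*√70658257/685576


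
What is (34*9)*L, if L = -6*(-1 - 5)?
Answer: 11016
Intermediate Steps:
L = 36 (L = -6*(-6) = 36)
(34*9)*L = (34*9)*36 = 306*36 = 11016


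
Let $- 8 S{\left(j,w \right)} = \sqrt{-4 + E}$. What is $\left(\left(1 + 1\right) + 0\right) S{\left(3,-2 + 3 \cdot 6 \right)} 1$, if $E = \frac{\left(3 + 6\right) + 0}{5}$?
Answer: $- \frac{i \sqrt{55}}{20} \approx - 0.37081 i$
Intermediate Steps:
$E = \frac{9}{5}$ ($E = \left(9 + 0\right) \frac{1}{5} = 9 \cdot \frac{1}{5} = \frac{9}{5} \approx 1.8$)
$S{\left(j,w \right)} = - \frac{i \sqrt{55}}{40}$ ($S{\left(j,w \right)} = - \frac{\sqrt{-4 + \frac{9}{5}}}{8} = - \frac{\sqrt{- \frac{11}{5}}}{8} = - \frac{\frac{1}{5} i \sqrt{55}}{8} = - \frac{i \sqrt{55}}{40}$)
$\left(\left(1 + 1\right) + 0\right) S{\left(3,-2 + 3 \cdot 6 \right)} 1 = \left(\left(1 + 1\right) + 0\right) \left(- \frac{i \sqrt{55}}{40}\right) 1 = \left(2 + 0\right) \left(- \frac{i \sqrt{55}}{40}\right) 1 = 2 \left(- \frac{i \sqrt{55}}{40}\right) 1 = - \frac{i \sqrt{55}}{20} \cdot 1 = - \frac{i \sqrt{55}}{20}$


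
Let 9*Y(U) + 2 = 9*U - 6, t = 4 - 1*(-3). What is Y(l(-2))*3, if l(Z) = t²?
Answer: 433/3 ≈ 144.33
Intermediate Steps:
t = 7 (t = 4 + 3 = 7)
l(Z) = 49 (l(Z) = 7² = 49)
Y(U) = -8/9 + U (Y(U) = -2/9 + (9*U - 6)/9 = -2/9 + (-6 + 9*U)/9 = -2/9 + (-⅔ + U) = -8/9 + U)
Y(l(-2))*3 = (-8/9 + 49)*3 = (433/9)*3 = 433/3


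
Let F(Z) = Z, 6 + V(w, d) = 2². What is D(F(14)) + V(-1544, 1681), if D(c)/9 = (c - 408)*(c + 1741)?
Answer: -6223232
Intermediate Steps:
V(w, d) = -2 (V(w, d) = -6 + 2² = -6 + 4 = -2)
D(c) = 9*(-408 + c)*(1741 + c) (D(c) = 9*((c - 408)*(c + 1741)) = 9*((-408 + c)*(1741 + c)) = 9*(-408 + c)*(1741 + c))
D(F(14)) + V(-1544, 1681) = (-6392952 + 9*14² + 11997*14) - 2 = (-6392952 + 9*196 + 167958) - 2 = (-6392952 + 1764 + 167958) - 2 = -6223230 - 2 = -6223232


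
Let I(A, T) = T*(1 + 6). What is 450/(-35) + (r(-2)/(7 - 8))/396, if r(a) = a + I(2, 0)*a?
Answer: -17813/1386 ≈ -12.852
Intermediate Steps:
I(A, T) = 7*T (I(A, T) = T*7 = 7*T)
r(a) = a (r(a) = a + (7*0)*a = a + 0*a = a + 0 = a)
450/(-35) + (r(-2)/(7 - 8))/396 = 450/(-35) - 2/(7 - 8)/396 = 450*(-1/35) - 2/(-1)*(1/396) = -90/7 - 2*(-1)*(1/396) = -90/7 + 2*(1/396) = -90/7 + 1/198 = -17813/1386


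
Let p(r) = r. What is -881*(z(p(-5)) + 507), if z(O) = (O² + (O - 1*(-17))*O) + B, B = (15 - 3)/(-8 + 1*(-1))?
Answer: -1243972/3 ≈ -4.1466e+5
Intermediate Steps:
B = -4/3 (B = 12/(-8 - 1) = 12/(-9) = 12*(-⅑) = -4/3 ≈ -1.3333)
z(O) = -4/3 + O² + O*(17 + O) (z(O) = (O² + (O - 1*(-17))*O) - 4/3 = (O² + (O + 17)*O) - 4/3 = (O² + (17 + O)*O) - 4/3 = (O² + O*(17 + O)) - 4/3 = -4/3 + O² + O*(17 + O))
-881*(z(p(-5)) + 507) = -881*((-4/3 + 2*(-5)² + 17*(-5)) + 507) = -881*((-4/3 + 2*25 - 85) + 507) = -881*((-4/3 + 50 - 85) + 507) = -881*(-109/3 + 507) = -881*1412/3 = -1243972/3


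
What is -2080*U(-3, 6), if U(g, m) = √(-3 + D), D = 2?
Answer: -2080*I ≈ -2080.0*I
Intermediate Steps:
U(g, m) = I (U(g, m) = √(-3 + 2) = √(-1) = I)
-2080*U(-3, 6) = -2080*I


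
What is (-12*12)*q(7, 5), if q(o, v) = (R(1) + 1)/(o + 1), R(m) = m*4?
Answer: -90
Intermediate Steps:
R(m) = 4*m
q(o, v) = 5/(1 + o) (q(o, v) = (4*1 + 1)/(o + 1) = (4 + 1)/(1 + o) = 5/(1 + o))
(-12*12)*q(7, 5) = (-12*12)*(5/(1 + 7)) = -720/8 = -144*5/8 = -90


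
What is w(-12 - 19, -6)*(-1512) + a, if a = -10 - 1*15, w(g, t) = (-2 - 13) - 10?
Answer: 37775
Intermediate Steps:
w(g, t) = -25 (w(g, t) = -15 - 10 = -25)
a = -25 (a = -10 - 15 = -25)
w(-12 - 19, -6)*(-1512) + a = -25*(-1512) - 25 = 37800 - 25 = 37775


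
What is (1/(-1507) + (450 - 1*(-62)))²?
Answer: 595340325889/2271049 ≈ 2.6214e+5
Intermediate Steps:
(1/(-1507) + (450 - 1*(-62)))² = (-1/1507 + (450 + 62))² = (-1/1507 + 512)² = (771583/1507)² = 595340325889/2271049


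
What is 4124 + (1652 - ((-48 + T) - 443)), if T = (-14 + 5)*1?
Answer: 6276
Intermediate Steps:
T = -9 (T = -9*1 = -9)
4124 + (1652 - ((-48 + T) - 443)) = 4124 + (1652 - ((-48 - 9) - 443)) = 4124 + (1652 - (-57 - 443)) = 4124 + (1652 - 1*(-500)) = 4124 + (1652 + 500) = 4124 + 2152 = 6276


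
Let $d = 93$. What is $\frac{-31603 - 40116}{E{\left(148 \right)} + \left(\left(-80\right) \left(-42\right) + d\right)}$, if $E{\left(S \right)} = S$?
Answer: $- \frac{71719}{3601} \approx -19.916$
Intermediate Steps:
$\frac{-31603 - 40116}{E{\left(148 \right)} + \left(\left(-80\right) \left(-42\right) + d\right)} = \frac{-31603 - 40116}{148 + \left(\left(-80\right) \left(-42\right) + 93\right)} = - \frac{71719}{148 + \left(3360 + 93\right)} = - \frac{71719}{148 + 3453} = - \frac{71719}{3601}$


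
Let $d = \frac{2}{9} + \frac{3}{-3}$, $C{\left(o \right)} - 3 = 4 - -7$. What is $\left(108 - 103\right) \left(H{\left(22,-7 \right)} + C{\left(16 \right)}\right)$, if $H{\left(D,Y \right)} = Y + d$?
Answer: $\frac{280}{9} \approx 31.111$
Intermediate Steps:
$C{\left(o \right)} = 14$ ($C{\left(o \right)} = 3 + \left(4 - -7\right) = 3 + \left(4 + 7\right) = 3 + 11 = 14$)
$d = - \frac{7}{9}$ ($d = 2 \cdot \frac{1}{9} + 3 \left(- \frac{1}{3}\right) = \frac{2}{9} - 1 = - \frac{7}{9} \approx -0.77778$)
$H{\left(D,Y \right)} = - \frac{7}{9} + Y$ ($H{\left(D,Y \right)} = Y - \frac{7}{9} = - \frac{7}{9} + Y$)
$\left(108 - 103\right) \left(H{\left(22,-7 \right)} + C{\left(16 \right)}\right) = \left(108 - 103\right) \left(\left(- \frac{7}{9} - 7\right) + 14\right) = 5 \left(- \frac{70}{9} + 14\right) = 5 \cdot \frac{56}{9} = \frac{280}{9}$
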